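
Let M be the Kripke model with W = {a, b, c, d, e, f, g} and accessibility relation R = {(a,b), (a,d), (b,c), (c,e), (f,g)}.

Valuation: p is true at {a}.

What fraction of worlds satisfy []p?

a: successors {b, d}; p there: b:F, d:F. ✗
b: successors {c}; p there: c:F. ✗
c: successors {e}; p there: e:F. ✗
d: no successors, so []p holds vacuously. ✓
e: no successors, so []p holds vacuously. ✓
f: successors {g}; p there: g:F. ✗
g: no successors, so []p holds vacuously. ✓
That's 3 of 7 worlds, so 3/7.

3/7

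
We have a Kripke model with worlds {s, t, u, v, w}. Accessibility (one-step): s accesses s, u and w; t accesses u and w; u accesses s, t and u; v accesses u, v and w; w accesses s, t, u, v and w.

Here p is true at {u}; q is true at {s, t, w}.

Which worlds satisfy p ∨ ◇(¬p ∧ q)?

s: p is F, ◇(¬p ∧ q) is T. ✓
t: p is F, ◇(¬p ∧ q) is T. ✓
u: p is T, ◇(¬p ∧ q) is T. ✓
v: p is F, ◇(¬p ∧ q) is T. ✓
w: p is F, ◇(¬p ∧ q) is T. ✓

{s, t, u, v, w}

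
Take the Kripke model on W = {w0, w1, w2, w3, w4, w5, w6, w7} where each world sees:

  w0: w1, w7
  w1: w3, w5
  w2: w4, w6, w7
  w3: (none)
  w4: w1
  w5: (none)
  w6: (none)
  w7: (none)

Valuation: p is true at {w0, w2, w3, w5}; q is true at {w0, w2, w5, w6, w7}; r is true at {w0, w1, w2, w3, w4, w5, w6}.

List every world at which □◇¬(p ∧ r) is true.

{w3, w5, w6, w7}

w0: successors {w1, w7}; ◇¬(p ∧ r) there: w1:F, w7:F. ✗
w1: successors {w3, w5}; ◇¬(p ∧ r) there: w3:F, w5:F. ✗
w2: successors {w4, w6, w7}; ◇¬(p ∧ r) there: w4:T, w6:F, w7:F. ✗
w3: no successors, so □◇¬(p ∧ r) holds vacuously. ✓
w4: successors {w1}; ◇¬(p ∧ r) there: w1:F. ✗
w5: no successors, so □◇¬(p ∧ r) holds vacuously. ✓
w6: no successors, so □◇¬(p ∧ r) holds vacuously. ✓
w7: no successors, so □◇¬(p ∧ r) holds vacuously. ✓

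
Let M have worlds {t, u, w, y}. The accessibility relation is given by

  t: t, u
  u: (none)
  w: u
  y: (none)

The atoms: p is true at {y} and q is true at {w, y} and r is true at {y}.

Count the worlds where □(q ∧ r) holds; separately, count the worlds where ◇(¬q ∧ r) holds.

For □(q ∧ r):
t: successors {t, u}; q ∧ r there: t:F, u:F. ✗
u: no successors, so □(q ∧ r) holds vacuously. ✓
w: successors {u}; q ∧ r there: u:F. ✗
y: no successors, so □(q ∧ r) holds vacuously. ✓
— 2 worlds.
For ◇(¬q ∧ r):
t: successors {t, u}; ¬q ∧ r there: t:F, u:F. ✗
u: no successors, so ◇(¬q ∧ r) fails. ✗
w: successors {u}; ¬q ∧ r there: u:F. ✗
y: no successors, so ◇(¬q ∧ r) fails. ✗
— 0 worlds.

2 and 0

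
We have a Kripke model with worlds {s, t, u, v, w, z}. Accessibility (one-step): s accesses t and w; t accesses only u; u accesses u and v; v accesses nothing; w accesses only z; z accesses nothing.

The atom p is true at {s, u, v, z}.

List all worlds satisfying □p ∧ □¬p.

s: □p is F, □¬p is T. ✗
t: □p is T, □¬p is F. ✗
u: □p is T, □¬p is F. ✗
v: □p is T, □¬p is T. ✓
w: □p is T, □¬p is F. ✗
z: □p is T, □¬p is T. ✓

{v, z}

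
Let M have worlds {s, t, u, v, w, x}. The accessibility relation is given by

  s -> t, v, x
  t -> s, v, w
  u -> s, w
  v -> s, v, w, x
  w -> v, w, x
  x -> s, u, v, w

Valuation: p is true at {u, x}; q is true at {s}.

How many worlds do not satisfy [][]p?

6

s: successors {t, v, x}; []p there: t:F, v:F, x:F. ✗
t: successors {s, v, w}; []p there: s:F, v:F, w:F. ✗
u: successors {s, w}; []p there: s:F, w:F. ✗
v: successors {s, v, w, x}; []p there: s:F, v:F, w:F, x:F. ✗
w: successors {v, w, x}; []p there: v:F, w:F, x:F. ✗
x: successors {s, u, v, w}; []p there: s:F, u:F, v:F, w:F. ✗
Satisfying worlds: ∅.
So [][]p fails at the other 6 worlds.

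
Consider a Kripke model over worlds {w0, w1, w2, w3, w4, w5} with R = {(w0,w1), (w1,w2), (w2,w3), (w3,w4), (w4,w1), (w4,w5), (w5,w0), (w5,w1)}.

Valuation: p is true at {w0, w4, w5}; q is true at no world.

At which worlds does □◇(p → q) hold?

w0: successors {w1}; ◇(p → q) there: w1:T. ✓
w1: successors {w2}; ◇(p → q) there: w2:T. ✓
w2: successors {w3}; ◇(p → q) there: w3:F. ✗
w3: successors {w4}; ◇(p → q) there: w4:T. ✓
w4: successors {w1, w5}; ◇(p → q) there: w1:T, w5:T. ✓
w5: successors {w0, w1}; ◇(p → q) there: w0:T, w1:T. ✓

{w0, w1, w3, w4, w5}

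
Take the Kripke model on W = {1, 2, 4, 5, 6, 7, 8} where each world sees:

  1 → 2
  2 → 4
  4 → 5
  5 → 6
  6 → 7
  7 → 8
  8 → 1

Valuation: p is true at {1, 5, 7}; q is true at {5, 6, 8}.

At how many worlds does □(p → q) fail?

1: successors {2}; p → q there: 2:T. ✓
2: successors {4}; p → q there: 4:T. ✓
4: successors {5}; p → q there: 5:T. ✓
5: successors {6}; p → q there: 6:T. ✓
6: successors {7}; p → q there: 7:F. ✗
7: successors {8}; p → q there: 8:T. ✓
8: successors {1}; p → q there: 1:F. ✗
Satisfying worlds: {1, 2, 4, 5, 7}.
So □(p → q) fails at the other 2 worlds.

2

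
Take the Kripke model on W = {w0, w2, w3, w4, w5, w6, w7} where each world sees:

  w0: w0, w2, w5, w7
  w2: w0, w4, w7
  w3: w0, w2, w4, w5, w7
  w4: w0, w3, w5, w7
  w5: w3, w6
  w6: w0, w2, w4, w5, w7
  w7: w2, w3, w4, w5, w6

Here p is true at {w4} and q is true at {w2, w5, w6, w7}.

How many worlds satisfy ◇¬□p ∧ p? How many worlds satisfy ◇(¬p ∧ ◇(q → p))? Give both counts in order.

1 and 7

For ◇¬□p ∧ p:
w0: ◇¬□p is T, p is F. ✗
w2: ◇¬□p is T, p is F. ✗
w3: ◇¬□p is T, p is F. ✗
w4: ◇¬□p is T, p is T. ✓
w5: ◇¬□p is T, p is F. ✗
w6: ◇¬□p is T, p is F. ✗
w7: ◇¬□p is T, p is F. ✗
— 1 world.
For ◇(¬p ∧ ◇(q → p)):
w0: successors {w0, w2, w5, w7}; ¬p ∧ ◇(q → p) there: w0:T, w2:T, w5:T, w7:T. ✓
w2: successors {w0, w4, w7}; ¬p ∧ ◇(q → p) there: w0:T, w4:F, w7:T. ✓
w3: successors {w0, w2, w4, w5, w7}; ¬p ∧ ◇(q → p) there: w0:T, w2:T, w4:F, w5:T, w7:T. ✓
w4: successors {w0, w3, w5, w7}; ¬p ∧ ◇(q → p) there: w0:T, w3:T, w5:T, w7:T. ✓
w5: successors {w3, w6}; ¬p ∧ ◇(q → p) there: w3:T, w6:T. ✓
w6: successors {w0, w2, w4, w5, w7}; ¬p ∧ ◇(q → p) there: w0:T, w2:T, w4:F, w5:T, w7:T. ✓
w7: successors {w2, w3, w4, w5, w6}; ¬p ∧ ◇(q → p) there: w2:T, w3:T, w4:F, w5:T, w6:T. ✓
— 7 worlds.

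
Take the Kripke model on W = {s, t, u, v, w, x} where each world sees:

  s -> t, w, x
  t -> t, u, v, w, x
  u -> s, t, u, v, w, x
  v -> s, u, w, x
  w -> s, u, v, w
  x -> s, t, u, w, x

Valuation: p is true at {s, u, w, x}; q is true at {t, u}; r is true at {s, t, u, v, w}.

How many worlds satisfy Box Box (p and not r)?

s: successors {t, w, x}; Box (p and not r) there: t:F, w:F, x:F. ✗
t: successors {t, u, v, w, x}; Box (p and not r) there: t:F, u:F, v:F, w:F, x:F. ✗
u: successors {s, t, u, v, w, x}; Box (p and not r) there: s:F, t:F, u:F, v:F, w:F, x:F. ✗
v: successors {s, u, w, x}; Box (p and not r) there: s:F, u:F, w:F, x:F. ✗
w: successors {s, u, v, w}; Box (p and not r) there: s:F, u:F, v:F, w:F. ✗
x: successors {s, t, u, w, x}; Box (p and not r) there: s:F, t:F, u:F, w:F, x:F. ✗
Satisfying worlds: ∅.

0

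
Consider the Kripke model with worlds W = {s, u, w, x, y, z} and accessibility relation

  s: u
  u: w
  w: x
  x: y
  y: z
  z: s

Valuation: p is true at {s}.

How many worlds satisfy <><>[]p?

1

s: successors {u}; <>[]p there: u:F. ✗
u: successors {w}; <>[]p there: w:F. ✗
w: successors {x}; <>[]p there: x:F. ✗
x: successors {y}; <>[]p there: y:T. ✓
y: successors {z}; <>[]p there: z:F. ✗
z: successors {s}; <>[]p there: s:F. ✗
Satisfying worlds: {x}.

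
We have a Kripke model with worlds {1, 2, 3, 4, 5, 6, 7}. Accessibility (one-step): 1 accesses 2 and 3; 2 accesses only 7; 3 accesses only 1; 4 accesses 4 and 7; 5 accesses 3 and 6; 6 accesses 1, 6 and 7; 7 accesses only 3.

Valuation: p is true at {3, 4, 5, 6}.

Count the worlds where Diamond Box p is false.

4

1: successors {2, 3}; Box p there: 2:F, 3:F. ✗
2: successors {7}; Box p there: 7:T. ✓
3: successors {1}; Box p there: 1:F. ✗
4: successors {4, 7}; Box p there: 4:F, 7:T. ✓
5: successors {3, 6}; Box p there: 3:F, 6:F. ✗
6: successors {1, 6, 7}; Box p there: 1:F, 6:F, 7:T. ✓
7: successors {3}; Box p there: 3:F. ✗
Satisfying worlds: {2, 4, 6}.
So Diamond Box p fails at the other 4 worlds.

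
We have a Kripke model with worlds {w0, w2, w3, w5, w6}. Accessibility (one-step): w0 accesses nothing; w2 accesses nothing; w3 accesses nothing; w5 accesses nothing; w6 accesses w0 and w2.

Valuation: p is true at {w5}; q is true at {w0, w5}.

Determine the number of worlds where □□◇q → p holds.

1

w0: □□◇q is T, p is F. ✗
w2: □□◇q is T, p is F. ✗
w3: □□◇q is T, p is F. ✗
w5: □□◇q is T, p is T. ✓
w6: □□◇q is T, p is F. ✗
Satisfying worlds: {w5}.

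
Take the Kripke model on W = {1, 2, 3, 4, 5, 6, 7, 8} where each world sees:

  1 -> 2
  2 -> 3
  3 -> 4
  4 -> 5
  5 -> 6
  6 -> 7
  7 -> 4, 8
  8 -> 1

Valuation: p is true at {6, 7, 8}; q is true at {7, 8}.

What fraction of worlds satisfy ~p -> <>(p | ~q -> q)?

3/8

1: ~p is T, <>(p | ~q -> q) is F. ✗
2: ~p is T, <>(p | ~q -> q) is F. ✗
3: ~p is T, <>(p | ~q -> q) is F. ✗
4: ~p is T, <>(p | ~q -> q) is F. ✗
5: ~p is T, <>(p | ~q -> q) is F. ✗
6: ~p is F, <>(p | ~q -> q) is T. ✓
7: ~p is F, <>(p | ~q -> q) is T. ✓
8: ~p is F, <>(p | ~q -> q) is F. ✓
That's 3 of 8 worlds, so 3/8.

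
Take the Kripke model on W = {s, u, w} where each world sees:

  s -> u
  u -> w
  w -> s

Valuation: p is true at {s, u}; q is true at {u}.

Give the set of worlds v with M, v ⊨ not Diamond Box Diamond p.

{w}

s: Diamond Box Diamond p is T. ✗
u: Diamond Box Diamond p is T. ✗
w: Diamond Box Diamond p is F. ✓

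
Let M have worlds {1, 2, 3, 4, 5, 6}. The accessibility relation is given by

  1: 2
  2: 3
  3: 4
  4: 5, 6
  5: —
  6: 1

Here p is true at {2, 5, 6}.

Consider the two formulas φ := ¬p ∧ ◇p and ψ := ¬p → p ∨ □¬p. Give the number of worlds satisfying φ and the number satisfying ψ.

For ¬p ∧ ◇p:
1: ¬p is T, ◇p is T. ✓
2: ¬p is F, ◇p is F. ✗
3: ¬p is T, ◇p is F. ✗
4: ¬p is T, ◇p is T. ✓
5: ¬p is F, ◇p is F. ✗
6: ¬p is F, ◇p is F. ✗
— 2 worlds.
For ¬p → p ∨ □¬p:
1: ¬p is T, p ∨ □¬p is F. ✗
2: ¬p is F, p ∨ □¬p is T. ✓
3: ¬p is T, p ∨ □¬p is T. ✓
4: ¬p is T, p ∨ □¬p is F. ✗
5: ¬p is F, p ∨ □¬p is T. ✓
6: ¬p is F, p ∨ □¬p is T. ✓
— 4 worlds.

2 and 4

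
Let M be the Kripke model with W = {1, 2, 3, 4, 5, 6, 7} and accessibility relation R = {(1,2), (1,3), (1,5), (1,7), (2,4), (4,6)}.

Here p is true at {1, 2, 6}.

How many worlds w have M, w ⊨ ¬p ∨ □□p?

1: ¬p is F, □□p is F. ✗
2: ¬p is F, □□p is T. ✓
3: ¬p is T, □□p is T. ✓
4: ¬p is T, □□p is T. ✓
5: ¬p is T, □□p is T. ✓
6: ¬p is F, □□p is T. ✓
7: ¬p is T, □□p is T. ✓
Satisfying worlds: {2, 3, 4, 5, 6, 7}.

6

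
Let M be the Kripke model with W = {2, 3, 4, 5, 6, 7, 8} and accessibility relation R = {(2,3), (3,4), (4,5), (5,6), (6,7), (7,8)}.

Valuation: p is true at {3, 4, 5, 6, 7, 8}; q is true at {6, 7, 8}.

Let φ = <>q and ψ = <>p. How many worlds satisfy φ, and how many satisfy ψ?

3 and 6

For <>q:
2: successors {3}; q there: 3:F. ✗
3: successors {4}; q there: 4:F. ✗
4: successors {5}; q there: 5:F. ✗
5: successors {6}; q there: 6:T. ✓
6: successors {7}; q there: 7:T. ✓
7: successors {8}; q there: 8:T. ✓
8: no successors, so <>q fails. ✗
— 3 worlds.
For <>p:
2: successors {3}; p there: 3:T. ✓
3: successors {4}; p there: 4:T. ✓
4: successors {5}; p there: 5:T. ✓
5: successors {6}; p there: 6:T. ✓
6: successors {7}; p there: 7:T. ✓
7: successors {8}; p there: 8:T. ✓
8: no successors, so <>p fails. ✗
— 6 worlds.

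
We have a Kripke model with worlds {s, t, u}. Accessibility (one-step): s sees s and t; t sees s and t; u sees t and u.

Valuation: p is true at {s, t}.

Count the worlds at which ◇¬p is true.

s: successors {s, t}; ¬p there: s:F, t:F. ✗
t: successors {s, t}; ¬p there: s:F, t:F. ✗
u: successors {t, u}; ¬p there: t:F, u:T. ✓
Satisfying worlds: {u}.

1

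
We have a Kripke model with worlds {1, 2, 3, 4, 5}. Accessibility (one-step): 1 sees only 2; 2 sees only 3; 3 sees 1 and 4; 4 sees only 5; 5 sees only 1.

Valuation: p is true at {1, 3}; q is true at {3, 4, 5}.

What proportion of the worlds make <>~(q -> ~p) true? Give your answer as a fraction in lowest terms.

1/5

1: successors {2}; ~(q -> ~p) there: 2:F. ✗
2: successors {3}; ~(q -> ~p) there: 3:T. ✓
3: successors {1, 4}; ~(q -> ~p) there: 1:F, 4:F. ✗
4: successors {5}; ~(q -> ~p) there: 5:F. ✗
5: successors {1}; ~(q -> ~p) there: 1:F. ✗
That's 1 of 5 worlds, so 1/5.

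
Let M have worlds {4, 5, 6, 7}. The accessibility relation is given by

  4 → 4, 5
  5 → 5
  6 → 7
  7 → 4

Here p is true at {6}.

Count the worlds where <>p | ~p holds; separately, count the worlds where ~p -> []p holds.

3 and 1

For <>p | ~p:
4: <>p is F, ~p is T. ✓
5: <>p is F, ~p is T. ✓
6: <>p is F, ~p is F. ✗
7: <>p is F, ~p is T. ✓
— 3 worlds.
For ~p -> []p:
4: ~p is T, []p is F. ✗
5: ~p is T, []p is F. ✗
6: ~p is F, []p is F. ✓
7: ~p is T, []p is F. ✗
— 1 world.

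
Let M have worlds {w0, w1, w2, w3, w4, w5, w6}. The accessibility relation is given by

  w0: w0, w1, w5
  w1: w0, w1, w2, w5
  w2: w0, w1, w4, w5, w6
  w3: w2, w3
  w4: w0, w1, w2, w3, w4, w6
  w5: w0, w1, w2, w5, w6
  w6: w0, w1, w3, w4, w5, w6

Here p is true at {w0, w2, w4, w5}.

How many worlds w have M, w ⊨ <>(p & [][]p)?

w0: successors {w0, w1, w5}; p & [][]p there: w0:F, w1:F, w5:F. ✗
w1: successors {w0, w1, w2, w5}; p & [][]p there: w0:F, w1:F, w2:F, w5:F. ✗
w2: successors {w0, w1, w4, w5, w6}; p & [][]p there: w0:F, w1:F, w4:F, w5:F, w6:F. ✗
w3: successors {w2, w3}; p & [][]p there: w2:F, w3:F. ✗
w4: successors {w0, w1, w2, w3, w4, w6}; p & [][]p there: w0:F, w1:F, w2:F, w3:F, w4:F, w6:F. ✗
w5: successors {w0, w1, w2, w5, w6}; p & [][]p there: w0:F, w1:F, w2:F, w5:F, w6:F. ✗
w6: successors {w0, w1, w3, w4, w5, w6}; p & [][]p there: w0:F, w1:F, w3:F, w4:F, w5:F, w6:F. ✗
Satisfying worlds: ∅.

0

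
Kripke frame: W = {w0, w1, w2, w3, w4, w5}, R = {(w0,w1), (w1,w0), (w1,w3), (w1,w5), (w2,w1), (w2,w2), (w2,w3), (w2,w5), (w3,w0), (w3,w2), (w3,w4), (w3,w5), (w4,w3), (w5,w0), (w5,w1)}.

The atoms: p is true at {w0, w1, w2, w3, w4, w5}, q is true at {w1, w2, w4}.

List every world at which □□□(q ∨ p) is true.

w0: successors {w1}; □□(q ∨ p) there: w1:T. ✓
w1: successors {w0, w3, w5}; □□(q ∨ p) there: w0:T, w3:T, w5:T. ✓
w2: successors {w1, w2, w3, w5}; □□(q ∨ p) there: w1:T, w2:T, w3:T, w5:T. ✓
w3: successors {w0, w2, w4, w5}; □□(q ∨ p) there: w0:T, w2:T, w4:T, w5:T. ✓
w4: successors {w3}; □□(q ∨ p) there: w3:T. ✓
w5: successors {w0, w1}; □□(q ∨ p) there: w0:T, w1:T. ✓

{w0, w1, w2, w3, w4, w5}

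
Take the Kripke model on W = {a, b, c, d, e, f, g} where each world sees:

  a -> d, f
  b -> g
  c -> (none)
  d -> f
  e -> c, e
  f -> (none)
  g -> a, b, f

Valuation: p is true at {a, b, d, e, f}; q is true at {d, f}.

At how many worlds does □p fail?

a: successors {d, f}; p there: d:T, f:T. ✓
b: successors {g}; p there: g:F. ✗
c: no successors, so □p holds vacuously. ✓
d: successors {f}; p there: f:T. ✓
e: successors {c, e}; p there: c:F, e:T. ✗
f: no successors, so □p holds vacuously. ✓
g: successors {a, b, f}; p there: a:T, b:T, f:T. ✓
Satisfying worlds: {a, c, d, f, g}.
So □p fails at the other 2 worlds.

2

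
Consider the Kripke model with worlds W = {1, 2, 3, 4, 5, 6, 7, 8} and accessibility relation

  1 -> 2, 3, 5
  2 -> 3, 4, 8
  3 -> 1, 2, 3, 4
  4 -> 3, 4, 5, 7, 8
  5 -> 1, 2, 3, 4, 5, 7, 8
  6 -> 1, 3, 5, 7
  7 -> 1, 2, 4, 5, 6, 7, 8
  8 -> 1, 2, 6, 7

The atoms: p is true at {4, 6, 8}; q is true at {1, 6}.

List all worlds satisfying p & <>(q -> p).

1: p is F, <>(q -> p) is T. ✗
2: p is F, <>(q -> p) is T. ✗
3: p is F, <>(q -> p) is T. ✗
4: p is T, <>(q -> p) is T. ✓
5: p is F, <>(q -> p) is T. ✗
6: p is T, <>(q -> p) is T. ✓
7: p is F, <>(q -> p) is T. ✗
8: p is T, <>(q -> p) is T. ✓

{4, 6, 8}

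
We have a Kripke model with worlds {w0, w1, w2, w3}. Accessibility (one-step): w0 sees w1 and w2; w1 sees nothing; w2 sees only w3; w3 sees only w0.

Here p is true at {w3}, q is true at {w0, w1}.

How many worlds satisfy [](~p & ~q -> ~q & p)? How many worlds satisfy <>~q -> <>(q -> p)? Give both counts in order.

For [](~p & ~q -> ~q & p):
w0: successors {w1, w2}; ~p & ~q -> ~q & p there: w1:T, w2:F. ✗
w1: no successors, so [](~p & ~q -> ~q & p) holds vacuously. ✓
w2: successors {w3}; ~p & ~q -> ~q & p there: w3:T. ✓
w3: successors {w0}; ~p & ~q -> ~q & p there: w0:T. ✓
— 3 worlds.
For <>~q -> <>(q -> p):
w0: <>~q is T, <>(q -> p) is T. ✓
w1: <>~q is F, <>(q -> p) is F. ✓
w2: <>~q is T, <>(q -> p) is T. ✓
w3: <>~q is F, <>(q -> p) is F. ✓
— 4 worlds.

3 and 4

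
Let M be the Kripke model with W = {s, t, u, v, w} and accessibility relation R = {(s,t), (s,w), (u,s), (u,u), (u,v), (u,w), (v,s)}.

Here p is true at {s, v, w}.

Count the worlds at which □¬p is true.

s: successors {t, w}; ¬p there: t:T, w:F. ✗
t: no successors, so □¬p holds vacuously. ✓
u: successors {s, u, v, w}; ¬p there: s:F, u:T, v:F, w:F. ✗
v: successors {s}; ¬p there: s:F. ✗
w: no successors, so □¬p holds vacuously. ✓
Satisfying worlds: {t, w}.

2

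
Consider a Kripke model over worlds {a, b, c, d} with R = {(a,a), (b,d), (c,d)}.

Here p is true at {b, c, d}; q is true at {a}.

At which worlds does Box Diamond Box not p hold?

a: successors {a}; Diamond Box not p there: a:T. ✓
b: successors {d}; Diamond Box not p there: d:F. ✗
c: successors {d}; Diamond Box not p there: d:F. ✗
d: no successors, so Box Diamond Box not p holds vacuously. ✓

{a, d}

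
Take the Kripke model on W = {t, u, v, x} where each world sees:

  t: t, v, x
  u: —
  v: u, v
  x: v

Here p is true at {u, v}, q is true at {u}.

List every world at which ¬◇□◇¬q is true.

t: ◇□◇¬q is T. ✗
u: ◇□◇¬q is F. ✓
v: ◇□◇¬q is T. ✗
x: ◇□◇¬q is F. ✓

{u, x}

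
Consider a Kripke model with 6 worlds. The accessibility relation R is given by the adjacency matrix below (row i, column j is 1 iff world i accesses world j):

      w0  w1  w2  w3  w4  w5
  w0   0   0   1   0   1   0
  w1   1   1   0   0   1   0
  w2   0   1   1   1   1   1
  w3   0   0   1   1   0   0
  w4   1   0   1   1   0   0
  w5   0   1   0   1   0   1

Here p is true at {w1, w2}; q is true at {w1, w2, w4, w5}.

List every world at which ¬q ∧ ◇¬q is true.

w0: ¬q is T, ◇¬q is F. ✗
w1: ¬q is F, ◇¬q is T. ✗
w2: ¬q is F, ◇¬q is T. ✗
w3: ¬q is T, ◇¬q is T. ✓
w4: ¬q is F, ◇¬q is T. ✗
w5: ¬q is F, ◇¬q is T. ✗

{w3}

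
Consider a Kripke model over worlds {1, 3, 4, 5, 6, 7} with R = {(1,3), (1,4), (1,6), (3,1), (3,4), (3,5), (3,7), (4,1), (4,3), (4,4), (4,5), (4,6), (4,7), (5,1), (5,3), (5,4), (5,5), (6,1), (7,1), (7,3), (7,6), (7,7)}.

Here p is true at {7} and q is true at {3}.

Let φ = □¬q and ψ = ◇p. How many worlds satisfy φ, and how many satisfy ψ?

2 and 3

For □¬q:
1: successors {3, 4, 6}; ¬q there: 3:F, 4:T, 6:T. ✗
3: successors {1, 4, 5, 7}; ¬q there: 1:T, 4:T, 5:T, 7:T. ✓
4: successors {1, 3, 4, 5, 6, 7}; ¬q there: 1:T, 3:F, 4:T, 5:T, 6:T, 7:T. ✗
5: successors {1, 3, 4, 5}; ¬q there: 1:T, 3:F, 4:T, 5:T. ✗
6: successors {1}; ¬q there: 1:T. ✓
7: successors {1, 3, 6, 7}; ¬q there: 1:T, 3:F, 6:T, 7:T. ✗
— 2 worlds.
For ◇p:
1: successors {3, 4, 6}; p there: 3:F, 4:F, 6:F. ✗
3: successors {1, 4, 5, 7}; p there: 1:F, 4:F, 5:F, 7:T. ✓
4: successors {1, 3, 4, 5, 6, 7}; p there: 1:F, 3:F, 4:F, 5:F, 6:F, 7:T. ✓
5: successors {1, 3, 4, 5}; p there: 1:F, 3:F, 4:F, 5:F. ✗
6: successors {1}; p there: 1:F. ✗
7: successors {1, 3, 6, 7}; p there: 1:F, 3:F, 6:F, 7:T. ✓
— 3 worlds.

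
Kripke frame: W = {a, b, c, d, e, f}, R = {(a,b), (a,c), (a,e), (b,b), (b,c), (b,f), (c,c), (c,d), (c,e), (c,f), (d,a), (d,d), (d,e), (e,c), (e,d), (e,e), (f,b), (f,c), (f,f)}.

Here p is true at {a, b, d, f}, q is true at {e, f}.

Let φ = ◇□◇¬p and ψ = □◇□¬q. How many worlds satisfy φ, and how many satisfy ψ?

For ◇□◇¬p:
a: successors {b, c, e}; □◇¬p there: b:T, c:T, e:T. ✓
b: successors {b, c, f}; □◇¬p there: b:T, c:T, f:T. ✓
c: successors {c, d, e, f}; □◇¬p there: c:T, d:T, e:T, f:T. ✓
d: successors {a, d, e}; □◇¬p there: a:T, d:T, e:T. ✓
e: successors {c, d, e}; □◇¬p there: c:T, d:T, e:T. ✓
f: successors {b, c, f}; □◇¬p there: b:T, c:T, f:T. ✓
— 6 worlds.
For □◇□¬q:
a: successors {b, c, e}; ◇□¬q there: b:F, c:F, e:F. ✗
b: successors {b, c, f}; ◇□¬q there: b:F, c:F, f:F. ✗
c: successors {c, d, e, f}; ◇□¬q there: c:F, d:F, e:F, f:F. ✗
d: successors {a, d, e}; ◇□¬q there: a:F, d:F, e:F. ✗
e: successors {c, d, e}; ◇□¬q there: c:F, d:F, e:F. ✗
f: successors {b, c, f}; ◇□¬q there: b:F, c:F, f:F. ✗
— 0 worlds.

6 and 0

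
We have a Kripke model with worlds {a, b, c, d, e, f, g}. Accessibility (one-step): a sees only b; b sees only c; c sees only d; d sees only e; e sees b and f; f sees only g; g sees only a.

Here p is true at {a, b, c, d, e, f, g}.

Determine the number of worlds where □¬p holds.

a: successors {b}; ¬p there: b:F. ✗
b: successors {c}; ¬p there: c:F. ✗
c: successors {d}; ¬p there: d:F. ✗
d: successors {e}; ¬p there: e:F. ✗
e: successors {b, f}; ¬p there: b:F, f:F. ✗
f: successors {g}; ¬p there: g:F. ✗
g: successors {a}; ¬p there: a:F. ✗
Satisfying worlds: ∅.

0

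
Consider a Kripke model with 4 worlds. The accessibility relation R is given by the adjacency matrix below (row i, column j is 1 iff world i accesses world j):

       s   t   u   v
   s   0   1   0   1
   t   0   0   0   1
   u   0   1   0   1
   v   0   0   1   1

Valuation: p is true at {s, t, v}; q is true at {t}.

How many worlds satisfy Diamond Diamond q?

1

s: successors {t, v}; Diamond q there: t:F, v:F. ✗
t: successors {v}; Diamond q there: v:F. ✗
u: successors {t, v}; Diamond q there: t:F, v:F. ✗
v: successors {u, v}; Diamond q there: u:T, v:F. ✓
Satisfying worlds: {v}.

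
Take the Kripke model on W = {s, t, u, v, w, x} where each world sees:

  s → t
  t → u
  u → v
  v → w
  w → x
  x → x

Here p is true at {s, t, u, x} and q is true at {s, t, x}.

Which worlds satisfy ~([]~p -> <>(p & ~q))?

{u, v}

s: []~p -> <>(p & ~q) is T. ✗
t: []~p -> <>(p & ~q) is T. ✗
u: []~p -> <>(p & ~q) is F. ✓
v: []~p -> <>(p & ~q) is F. ✓
w: []~p -> <>(p & ~q) is T. ✗
x: []~p -> <>(p & ~q) is T. ✗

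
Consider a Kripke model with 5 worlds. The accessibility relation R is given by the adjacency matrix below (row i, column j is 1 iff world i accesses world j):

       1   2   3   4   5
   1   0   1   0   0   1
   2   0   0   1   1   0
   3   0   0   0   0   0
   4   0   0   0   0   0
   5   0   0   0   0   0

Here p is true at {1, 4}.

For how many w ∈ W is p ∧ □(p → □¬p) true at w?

1: p is T, □(p → □¬p) is T. ✓
2: p is F, □(p → □¬p) is T. ✗
3: p is F, □(p → □¬p) is T. ✗
4: p is T, □(p → □¬p) is T. ✓
5: p is F, □(p → □¬p) is T. ✗
Satisfying worlds: {1, 4}.

2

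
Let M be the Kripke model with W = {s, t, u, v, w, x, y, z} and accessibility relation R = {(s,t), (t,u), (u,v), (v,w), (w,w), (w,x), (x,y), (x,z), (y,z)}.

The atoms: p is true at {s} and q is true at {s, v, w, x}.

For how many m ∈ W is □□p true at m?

2

s: successors {t}; □p there: t:F. ✗
t: successors {u}; □p there: u:F. ✗
u: successors {v}; □p there: v:F. ✗
v: successors {w}; □p there: w:F. ✗
w: successors {w, x}; □p there: w:F, x:F. ✗
x: successors {y, z}; □p there: y:F, z:T. ✗
y: successors {z}; □p there: z:T. ✓
z: no successors, so □□p holds vacuously. ✓
Satisfying worlds: {y, z}.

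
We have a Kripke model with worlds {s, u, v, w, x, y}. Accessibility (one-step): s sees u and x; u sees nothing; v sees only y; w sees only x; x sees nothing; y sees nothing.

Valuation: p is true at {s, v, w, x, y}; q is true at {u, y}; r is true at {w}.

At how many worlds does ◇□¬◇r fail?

s: successors {u, x}; □¬◇r there: u:T, x:T. ✓
u: no successors, so ◇□¬◇r fails. ✗
v: successors {y}; □¬◇r there: y:T. ✓
w: successors {x}; □¬◇r there: x:T. ✓
x: no successors, so ◇□¬◇r fails. ✗
y: no successors, so ◇□¬◇r fails. ✗
Satisfying worlds: {s, v, w}.
So ◇□¬◇r fails at the other 3 worlds.

3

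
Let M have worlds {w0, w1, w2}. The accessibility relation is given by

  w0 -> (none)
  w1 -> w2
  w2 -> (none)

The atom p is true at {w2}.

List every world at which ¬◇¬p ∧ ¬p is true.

{w0, w1}

w0: ¬◇¬p is T, ¬p is T. ✓
w1: ¬◇¬p is T, ¬p is T. ✓
w2: ¬◇¬p is T, ¬p is F. ✗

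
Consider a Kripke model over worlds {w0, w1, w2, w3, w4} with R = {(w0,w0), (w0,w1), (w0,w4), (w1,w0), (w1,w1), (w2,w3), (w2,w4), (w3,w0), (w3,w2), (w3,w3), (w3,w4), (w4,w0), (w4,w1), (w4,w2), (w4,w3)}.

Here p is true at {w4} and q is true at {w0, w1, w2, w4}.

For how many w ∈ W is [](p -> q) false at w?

w0: successors {w0, w1, w4}; p -> q there: w0:T, w1:T, w4:T. ✓
w1: successors {w0, w1}; p -> q there: w0:T, w1:T. ✓
w2: successors {w3, w4}; p -> q there: w3:T, w4:T. ✓
w3: successors {w0, w2, w3, w4}; p -> q there: w0:T, w2:T, w3:T, w4:T. ✓
w4: successors {w0, w1, w2, w3}; p -> q there: w0:T, w1:T, w2:T, w3:T. ✓
Satisfying worlds: {w0, w1, w2, w3, w4}.
So [](p -> q) fails at the other 0 worlds.

0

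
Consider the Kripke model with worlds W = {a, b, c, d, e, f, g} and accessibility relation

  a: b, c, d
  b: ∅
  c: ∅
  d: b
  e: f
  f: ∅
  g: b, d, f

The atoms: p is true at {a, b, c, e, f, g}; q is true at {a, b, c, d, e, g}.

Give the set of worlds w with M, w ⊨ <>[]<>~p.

{a, d, e, g}

a: successors {b, c, d}; []<>~p there: b:T, c:T, d:F. ✓
b: no successors, so <>[]<>~p fails. ✗
c: no successors, so <>[]<>~p fails. ✗
d: successors {b}; []<>~p there: b:T. ✓
e: successors {f}; []<>~p there: f:T. ✓
f: no successors, so <>[]<>~p fails. ✗
g: successors {b, d, f}; []<>~p there: b:T, d:F, f:T. ✓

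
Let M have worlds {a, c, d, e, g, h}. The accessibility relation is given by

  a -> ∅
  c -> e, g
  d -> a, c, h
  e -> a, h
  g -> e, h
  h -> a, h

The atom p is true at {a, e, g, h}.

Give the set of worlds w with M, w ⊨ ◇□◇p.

{c, d, e, h}

a: no successors, so ◇□◇p fails. ✗
c: successors {e, g}; □◇p there: e:F, g:T. ✓
d: successors {a, c, h}; □◇p there: a:T, c:T, h:F. ✓
e: successors {a, h}; □◇p there: a:T, h:F. ✓
g: successors {e, h}; □◇p there: e:F, h:F. ✗
h: successors {a, h}; □◇p there: a:T, h:F. ✓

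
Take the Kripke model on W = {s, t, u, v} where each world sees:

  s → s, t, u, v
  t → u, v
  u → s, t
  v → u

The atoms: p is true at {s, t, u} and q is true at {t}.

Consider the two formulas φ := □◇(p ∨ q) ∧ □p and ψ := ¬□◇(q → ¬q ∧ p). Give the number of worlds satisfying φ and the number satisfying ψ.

For □◇(p ∨ q) ∧ □p:
s: □◇(p ∨ q) is T, □p is F. ✗
t: □◇(p ∨ q) is T, □p is F. ✗
u: □◇(p ∨ q) is T, □p is T. ✓
v: □◇(p ∨ q) is T, □p is T. ✓
— 2 worlds.
For ¬□◇(q → ¬q ∧ p):
s: □◇(q → ¬q ∧ p) is T. ✗
t: □◇(q → ¬q ∧ p) is T. ✗
u: □◇(q → ¬q ∧ p) is T. ✗
v: □◇(q → ¬q ∧ p) is T. ✗
— 0 worlds.

2 and 0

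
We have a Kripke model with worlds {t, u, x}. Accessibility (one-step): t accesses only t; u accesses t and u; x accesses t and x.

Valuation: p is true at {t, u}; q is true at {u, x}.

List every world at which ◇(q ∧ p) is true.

t: successors {t}; q ∧ p there: t:F. ✗
u: successors {t, u}; q ∧ p there: t:F, u:T. ✓
x: successors {t, x}; q ∧ p there: t:F, x:F. ✗

{u}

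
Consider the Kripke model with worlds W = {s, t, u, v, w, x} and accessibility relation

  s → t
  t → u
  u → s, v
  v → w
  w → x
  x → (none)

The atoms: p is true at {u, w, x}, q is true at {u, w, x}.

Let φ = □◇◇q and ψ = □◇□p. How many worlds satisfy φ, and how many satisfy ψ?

3 and 4

For □◇◇q:
s: successors {t}; ◇◇q there: t:F. ✗
t: successors {u}; ◇◇q there: u:T. ✓
u: successors {s, v}; ◇◇q there: s:T, v:T. ✓
v: successors {w}; ◇◇q there: w:F. ✗
w: successors {x}; ◇◇q there: x:F. ✗
x: no successors, so □◇◇q holds vacuously. ✓
— 3 worlds.
For □◇□p:
s: successors {t}; ◇□p there: t:F. ✗
t: successors {u}; ◇□p there: u:T. ✓
u: successors {s, v}; ◇□p there: s:T, v:T. ✓
v: successors {w}; ◇□p there: w:T. ✓
w: successors {x}; ◇□p there: x:F. ✗
x: no successors, so □◇□p holds vacuously. ✓
— 4 worlds.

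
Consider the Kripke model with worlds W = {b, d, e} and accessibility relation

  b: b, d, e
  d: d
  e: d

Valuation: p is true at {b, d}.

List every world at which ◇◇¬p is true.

{b}

b: successors {b, d, e}; ◇¬p there: b:T, d:F, e:F. ✓
d: successors {d}; ◇¬p there: d:F. ✗
e: successors {d}; ◇¬p there: d:F. ✗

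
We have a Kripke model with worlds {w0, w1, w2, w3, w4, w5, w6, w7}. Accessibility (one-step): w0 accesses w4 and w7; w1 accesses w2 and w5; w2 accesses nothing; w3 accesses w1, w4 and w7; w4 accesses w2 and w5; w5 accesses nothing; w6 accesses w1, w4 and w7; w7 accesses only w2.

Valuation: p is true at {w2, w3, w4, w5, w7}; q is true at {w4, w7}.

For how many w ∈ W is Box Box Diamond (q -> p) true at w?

w0: successors {w4, w7}; Box Diamond (q -> p) there: w4:F, w7:F. ✗
w1: successors {w2, w5}; Box Diamond (q -> p) there: w2:T, w5:T. ✓
w2: no successors, so Box Box Diamond (q -> p) holds vacuously. ✓
w3: successors {w1, w4, w7}; Box Diamond (q -> p) there: w1:F, w4:F, w7:F. ✗
w4: successors {w2, w5}; Box Diamond (q -> p) there: w2:T, w5:T. ✓
w5: no successors, so Box Box Diamond (q -> p) holds vacuously. ✓
w6: successors {w1, w4, w7}; Box Diamond (q -> p) there: w1:F, w4:F, w7:F. ✗
w7: successors {w2}; Box Diamond (q -> p) there: w2:T. ✓
Satisfying worlds: {w1, w2, w4, w5, w7}.

5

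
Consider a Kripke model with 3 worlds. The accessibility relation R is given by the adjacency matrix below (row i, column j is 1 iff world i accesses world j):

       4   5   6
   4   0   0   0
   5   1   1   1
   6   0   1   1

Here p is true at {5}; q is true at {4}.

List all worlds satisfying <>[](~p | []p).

{5}

4: no successors, so <>[](~p | []p) fails. ✗
5: successors {4, 5, 6}; [](~p | []p) there: 4:T, 5:F, 6:F. ✓
6: successors {5, 6}; [](~p | []p) there: 5:F, 6:F. ✗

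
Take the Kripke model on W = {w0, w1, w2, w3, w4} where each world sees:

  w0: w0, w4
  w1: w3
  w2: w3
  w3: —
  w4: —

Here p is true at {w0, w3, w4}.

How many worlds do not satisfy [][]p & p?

2

w0: [][]p is T, p is T. ✓
w1: [][]p is T, p is F. ✗
w2: [][]p is T, p is F. ✗
w3: [][]p is T, p is T. ✓
w4: [][]p is T, p is T. ✓
Satisfying worlds: {w0, w3, w4}.
So [][]p & p fails at the other 2 worlds.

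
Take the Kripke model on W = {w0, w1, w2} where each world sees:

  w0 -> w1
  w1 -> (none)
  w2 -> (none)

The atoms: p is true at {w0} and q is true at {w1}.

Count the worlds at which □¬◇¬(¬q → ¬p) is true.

w0: successors {w1}; ¬◇¬(¬q → ¬p) there: w1:T. ✓
w1: no successors, so □¬◇¬(¬q → ¬p) holds vacuously. ✓
w2: no successors, so □¬◇¬(¬q → ¬p) holds vacuously. ✓
Satisfying worlds: {w0, w1, w2}.

3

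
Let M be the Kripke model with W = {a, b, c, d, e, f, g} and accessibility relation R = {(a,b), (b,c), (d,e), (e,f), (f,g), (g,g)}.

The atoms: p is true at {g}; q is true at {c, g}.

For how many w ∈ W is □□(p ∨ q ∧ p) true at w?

5

a: successors {b}; □(p ∨ q ∧ p) there: b:F. ✗
b: successors {c}; □(p ∨ q ∧ p) there: c:T. ✓
c: no successors, so □□(p ∨ q ∧ p) holds vacuously. ✓
d: successors {e}; □(p ∨ q ∧ p) there: e:F. ✗
e: successors {f}; □(p ∨ q ∧ p) there: f:T. ✓
f: successors {g}; □(p ∨ q ∧ p) there: g:T. ✓
g: successors {g}; □(p ∨ q ∧ p) there: g:T. ✓
Satisfying worlds: {b, c, e, f, g}.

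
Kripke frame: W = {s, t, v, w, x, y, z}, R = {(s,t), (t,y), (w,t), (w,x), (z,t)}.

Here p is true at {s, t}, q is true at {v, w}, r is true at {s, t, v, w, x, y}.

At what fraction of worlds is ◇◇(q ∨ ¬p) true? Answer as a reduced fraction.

s: successors {t}; ◇(q ∨ ¬p) there: t:T. ✓
t: successors {y}; ◇(q ∨ ¬p) there: y:F. ✗
v: no successors, so ◇◇(q ∨ ¬p) fails. ✗
w: successors {t, x}; ◇(q ∨ ¬p) there: t:T, x:F. ✓
x: no successors, so ◇◇(q ∨ ¬p) fails. ✗
y: no successors, so ◇◇(q ∨ ¬p) fails. ✗
z: successors {t}; ◇(q ∨ ¬p) there: t:T. ✓
That's 3 of 7 worlds, so 3/7.

3/7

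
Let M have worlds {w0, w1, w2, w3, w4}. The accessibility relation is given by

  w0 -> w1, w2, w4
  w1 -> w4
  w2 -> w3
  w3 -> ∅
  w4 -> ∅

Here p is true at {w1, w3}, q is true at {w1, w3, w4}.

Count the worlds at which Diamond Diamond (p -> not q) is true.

1

w0: successors {w1, w2, w4}; Diamond (p -> not q) there: w1:T, w2:F, w4:F. ✓
w1: successors {w4}; Diamond (p -> not q) there: w4:F. ✗
w2: successors {w3}; Diamond (p -> not q) there: w3:F. ✗
w3: no successors, so Diamond Diamond (p -> not q) fails. ✗
w4: no successors, so Diamond Diamond (p -> not q) fails. ✗
Satisfying worlds: {w0}.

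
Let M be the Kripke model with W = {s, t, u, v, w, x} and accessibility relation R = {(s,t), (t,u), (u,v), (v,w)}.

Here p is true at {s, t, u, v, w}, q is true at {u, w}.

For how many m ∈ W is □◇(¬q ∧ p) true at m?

3

s: successors {t}; ◇(¬q ∧ p) there: t:F. ✗
t: successors {u}; ◇(¬q ∧ p) there: u:T. ✓
u: successors {v}; ◇(¬q ∧ p) there: v:F. ✗
v: successors {w}; ◇(¬q ∧ p) there: w:F. ✗
w: no successors, so □◇(¬q ∧ p) holds vacuously. ✓
x: no successors, so □◇(¬q ∧ p) holds vacuously. ✓
Satisfying worlds: {t, w, x}.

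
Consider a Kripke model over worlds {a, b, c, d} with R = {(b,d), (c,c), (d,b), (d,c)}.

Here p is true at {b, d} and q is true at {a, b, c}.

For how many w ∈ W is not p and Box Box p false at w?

a: not p is T, Box Box p is T. ✓
b: not p is F, Box Box p is F. ✗
c: not p is T, Box Box p is F. ✗
d: not p is F, Box Box p is F. ✗
Satisfying worlds: {a}.
So not p and Box Box p fails at the other 3 worlds.

3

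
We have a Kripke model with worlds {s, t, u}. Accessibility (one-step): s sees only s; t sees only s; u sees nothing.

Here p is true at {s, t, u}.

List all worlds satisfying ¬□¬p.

{s, t}

s: □¬p is F. ✓
t: □¬p is F. ✓
u: □¬p is T. ✗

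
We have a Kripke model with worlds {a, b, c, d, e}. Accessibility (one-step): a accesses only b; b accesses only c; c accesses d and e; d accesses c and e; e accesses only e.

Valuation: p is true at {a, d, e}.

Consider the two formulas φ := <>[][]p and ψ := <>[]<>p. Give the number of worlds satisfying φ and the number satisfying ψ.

4 and 5

For <>[][]p:
a: successors {b}; [][]p there: b:T. ✓
b: successors {c}; [][]p there: c:F. ✗
c: successors {d, e}; [][]p there: d:T, e:T. ✓
d: successors {c, e}; [][]p there: c:F, e:T. ✓
e: successors {e}; [][]p there: e:T. ✓
— 4 worlds.
For <>[]<>p:
a: successors {b}; []<>p there: b:T. ✓
b: successors {c}; []<>p there: c:T. ✓
c: successors {d, e}; []<>p there: d:T, e:T. ✓
d: successors {c, e}; []<>p there: c:T, e:T. ✓
e: successors {e}; []<>p there: e:T. ✓
— 5 worlds.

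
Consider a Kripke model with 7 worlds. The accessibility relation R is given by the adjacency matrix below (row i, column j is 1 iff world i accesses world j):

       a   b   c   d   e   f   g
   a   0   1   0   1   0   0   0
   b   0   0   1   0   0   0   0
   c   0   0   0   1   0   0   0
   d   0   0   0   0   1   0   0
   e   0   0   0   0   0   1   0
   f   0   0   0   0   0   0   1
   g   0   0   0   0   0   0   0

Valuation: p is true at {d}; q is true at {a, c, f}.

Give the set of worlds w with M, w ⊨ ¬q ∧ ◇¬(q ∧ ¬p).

{d}

a: ¬q is F, ◇¬(q ∧ ¬p) is T. ✗
b: ¬q is T, ◇¬(q ∧ ¬p) is F. ✗
c: ¬q is F, ◇¬(q ∧ ¬p) is T. ✗
d: ¬q is T, ◇¬(q ∧ ¬p) is T. ✓
e: ¬q is T, ◇¬(q ∧ ¬p) is F. ✗
f: ¬q is F, ◇¬(q ∧ ¬p) is T. ✗
g: ¬q is T, ◇¬(q ∧ ¬p) is F. ✗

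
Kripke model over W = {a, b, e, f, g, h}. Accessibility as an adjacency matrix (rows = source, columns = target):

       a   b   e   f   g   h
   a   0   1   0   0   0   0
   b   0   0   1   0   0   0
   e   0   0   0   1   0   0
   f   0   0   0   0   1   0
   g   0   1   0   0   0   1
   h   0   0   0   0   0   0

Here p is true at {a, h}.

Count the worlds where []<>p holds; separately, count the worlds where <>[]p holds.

For []<>p:
a: successors {b}; <>p there: b:F. ✗
b: successors {e}; <>p there: e:F. ✗
e: successors {f}; <>p there: f:F. ✗
f: successors {g}; <>p there: g:T. ✓
g: successors {b, h}; <>p there: b:F, h:F. ✗
h: no successors, so []<>p holds vacuously. ✓
— 2 worlds.
For <>[]p:
a: successors {b}; []p there: b:F. ✗
b: successors {e}; []p there: e:F. ✗
e: successors {f}; []p there: f:F. ✗
f: successors {g}; []p there: g:F. ✗
g: successors {b, h}; []p there: b:F, h:T. ✓
h: no successors, so <>[]p fails. ✗
— 1 world.

2 and 1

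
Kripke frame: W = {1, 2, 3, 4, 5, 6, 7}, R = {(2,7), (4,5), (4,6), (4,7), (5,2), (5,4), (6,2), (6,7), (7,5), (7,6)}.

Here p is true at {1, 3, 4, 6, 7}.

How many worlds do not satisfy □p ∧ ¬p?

6

1: □p is T, ¬p is F. ✗
2: □p is T, ¬p is T. ✓
3: □p is T, ¬p is F. ✗
4: □p is F, ¬p is F. ✗
5: □p is F, ¬p is T. ✗
6: □p is F, ¬p is F. ✗
7: □p is F, ¬p is F. ✗
Satisfying worlds: {2}.
So □p ∧ ¬p fails at the other 6 worlds.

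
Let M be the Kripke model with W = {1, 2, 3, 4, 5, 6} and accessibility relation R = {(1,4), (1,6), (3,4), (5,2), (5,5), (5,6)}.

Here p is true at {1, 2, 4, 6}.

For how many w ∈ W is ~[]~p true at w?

3

1: []~p is F. ✓
2: []~p is T. ✗
3: []~p is F. ✓
4: []~p is T. ✗
5: []~p is F. ✓
6: []~p is T. ✗
Satisfying worlds: {1, 3, 5}.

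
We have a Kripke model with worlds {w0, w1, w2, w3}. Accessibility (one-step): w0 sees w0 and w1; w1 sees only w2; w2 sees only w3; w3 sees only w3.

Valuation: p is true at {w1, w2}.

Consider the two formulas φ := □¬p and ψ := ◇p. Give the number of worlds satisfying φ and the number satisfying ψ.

2 and 2

For □¬p:
w0: successors {w0, w1}; ¬p there: w0:T, w1:F. ✗
w1: successors {w2}; ¬p there: w2:F. ✗
w2: successors {w3}; ¬p there: w3:T. ✓
w3: successors {w3}; ¬p there: w3:T. ✓
— 2 worlds.
For ◇p:
w0: successors {w0, w1}; p there: w0:F, w1:T. ✓
w1: successors {w2}; p there: w2:T. ✓
w2: successors {w3}; p there: w3:F. ✗
w3: successors {w3}; p there: w3:F. ✗
— 2 worlds.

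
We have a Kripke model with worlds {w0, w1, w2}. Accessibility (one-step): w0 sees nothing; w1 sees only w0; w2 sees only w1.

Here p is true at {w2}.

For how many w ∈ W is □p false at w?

2

w0: no successors, so □p holds vacuously. ✓
w1: successors {w0}; p there: w0:F. ✗
w2: successors {w1}; p there: w1:F. ✗
Satisfying worlds: {w0}.
So □p fails at the other 2 worlds.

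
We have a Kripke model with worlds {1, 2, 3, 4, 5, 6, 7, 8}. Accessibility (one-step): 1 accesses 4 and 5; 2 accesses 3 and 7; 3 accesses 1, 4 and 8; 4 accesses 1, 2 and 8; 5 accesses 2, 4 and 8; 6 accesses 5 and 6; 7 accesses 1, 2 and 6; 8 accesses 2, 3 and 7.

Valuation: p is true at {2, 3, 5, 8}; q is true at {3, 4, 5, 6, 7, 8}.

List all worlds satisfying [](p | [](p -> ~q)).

{2, 8}

1: successors {4, 5}; p | [](p -> ~q) there: 4:F, 5:T. ✗
2: successors {3, 7}; p | [](p -> ~q) there: 3:T, 7:T. ✓
3: successors {1, 4, 8}; p | [](p -> ~q) there: 1:F, 4:F, 8:T. ✗
4: successors {1, 2, 8}; p | [](p -> ~q) there: 1:F, 2:T, 8:T. ✗
5: successors {2, 4, 8}; p | [](p -> ~q) there: 2:T, 4:F, 8:T. ✗
6: successors {5, 6}; p | [](p -> ~q) there: 5:T, 6:F. ✗
7: successors {1, 2, 6}; p | [](p -> ~q) there: 1:F, 2:T, 6:F. ✗
8: successors {2, 3, 7}; p | [](p -> ~q) there: 2:T, 3:T, 7:T. ✓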